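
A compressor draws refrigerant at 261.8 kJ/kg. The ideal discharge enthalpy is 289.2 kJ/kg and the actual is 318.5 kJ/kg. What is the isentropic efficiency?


dh_ideal = 289.2 - 261.8 = 27.4 kJ/kg
dh_actual = 318.5 - 261.8 = 56.7 kJ/kg
eta_s = dh_ideal / dh_actual = 27.4 / 56.7
eta_s = 0.4832

0.4832


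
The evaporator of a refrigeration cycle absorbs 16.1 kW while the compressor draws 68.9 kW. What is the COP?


COP = Q_evap / W
COP = 16.1 / 68.9
COP = 0.234

0.234


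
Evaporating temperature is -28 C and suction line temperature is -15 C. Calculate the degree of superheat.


Superheat = T_suction - T_evap
Superheat = -15 - (-28)
Superheat = 13 K

13


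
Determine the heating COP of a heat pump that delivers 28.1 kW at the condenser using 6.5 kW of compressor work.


COP_hp = Q_cond / W
COP_hp = 28.1 / 6.5
COP_hp = 4.323

4.323


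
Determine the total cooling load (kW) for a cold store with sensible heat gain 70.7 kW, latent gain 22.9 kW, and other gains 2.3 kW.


Q_total = Q_s + Q_l + Q_misc
Q_total = 70.7 + 22.9 + 2.3
Q_total = 95.9 kW

95.9


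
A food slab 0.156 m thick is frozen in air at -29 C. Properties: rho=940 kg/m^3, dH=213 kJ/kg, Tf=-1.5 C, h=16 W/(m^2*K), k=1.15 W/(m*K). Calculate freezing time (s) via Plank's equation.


dT = -1.5 - (-29) = 27.5 K
term1 = a/(2h) = 0.156/(2*16) = 0.004875
term2 = a^2/(8k) = 0.156^2/(8*1.15) = 0.002645217391
t = rho*dH*1000/dT * (term1 + term2)
t = 940*213*1000/27.5 * (0.004875 + 0.002645217391)
t = 54753 s

54753


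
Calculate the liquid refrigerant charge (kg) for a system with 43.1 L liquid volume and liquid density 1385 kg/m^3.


Charge = V * rho / 1000
Charge = 43.1 * 1385 / 1000
Charge = 59.69 kg

59.69


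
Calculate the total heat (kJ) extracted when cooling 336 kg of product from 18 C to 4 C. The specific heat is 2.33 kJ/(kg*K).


dT = 18 - (4) = 14 K
Q = m * cp * dT = 336 * 2.33 * 14
Q = 10960 kJ

10960


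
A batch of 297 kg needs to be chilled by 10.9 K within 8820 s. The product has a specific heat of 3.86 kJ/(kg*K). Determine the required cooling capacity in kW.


Q = m * cp * dT / t
Q = 297 * 3.86 * 10.9 / 8820
Q = 1.417 kW

1.417


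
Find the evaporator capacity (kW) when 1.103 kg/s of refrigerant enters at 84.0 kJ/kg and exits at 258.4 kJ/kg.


dh = 258.4 - 84.0 = 174.4 kJ/kg
Q_evap = m_dot * dh = 1.103 * 174.4
Q_evap = 192.36 kW

192.36


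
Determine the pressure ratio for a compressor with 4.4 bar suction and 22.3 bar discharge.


PR = P_high / P_low
PR = 22.3 / 4.4
PR = 5.068

5.068


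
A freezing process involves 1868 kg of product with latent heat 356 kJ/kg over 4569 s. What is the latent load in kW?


Q_lat = m * h_fg / t
Q_lat = 1868 * 356 / 4569
Q_lat = 145.55 kW

145.55


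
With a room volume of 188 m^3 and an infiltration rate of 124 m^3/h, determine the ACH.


ACH = flow / volume
ACH = 124 / 188
ACH = 0.66

0.66


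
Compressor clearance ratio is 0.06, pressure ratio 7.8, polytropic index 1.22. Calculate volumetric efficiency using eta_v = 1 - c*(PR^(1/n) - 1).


PR^(1/n) = 7.8^(1/1.22) = 5.38548827
eta_v = 1 - 0.06 * (5.38548827 - 1)
eta_v = 0.7369

0.7369


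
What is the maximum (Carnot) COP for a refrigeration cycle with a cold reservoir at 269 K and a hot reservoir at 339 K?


dT = 339 - 269 = 70 K
COP_carnot = T_cold / dT = 269 / 70
COP_carnot = 3.843

3.843


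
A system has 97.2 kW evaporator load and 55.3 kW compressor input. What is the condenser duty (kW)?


Q_cond = Q_evap + W
Q_cond = 97.2 + 55.3
Q_cond = 152.5 kW

152.5


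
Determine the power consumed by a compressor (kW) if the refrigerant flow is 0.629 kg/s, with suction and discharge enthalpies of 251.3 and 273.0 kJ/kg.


dh = 273.0 - 251.3 = 21.7 kJ/kg
W = m_dot * dh = 0.629 * 21.7 = 13.65 kW

13.65


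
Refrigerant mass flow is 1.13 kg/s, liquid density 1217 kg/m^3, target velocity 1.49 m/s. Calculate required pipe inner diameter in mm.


A = m_dot / (rho * v) = 1.13 / (1217 * 1.49) = 0.0006231629102 m^2
d = sqrt(4*A/pi) * 1000
d = 28.2 mm

28.2


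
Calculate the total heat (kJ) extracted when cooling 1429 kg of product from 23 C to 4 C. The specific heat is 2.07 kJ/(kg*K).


dT = 23 - (4) = 19 K
Q = m * cp * dT = 1429 * 2.07 * 19
Q = 56203 kJ

56203


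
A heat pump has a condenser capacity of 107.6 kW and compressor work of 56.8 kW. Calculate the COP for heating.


COP_hp = Q_cond / W
COP_hp = 107.6 / 56.8
COP_hp = 1.894

1.894


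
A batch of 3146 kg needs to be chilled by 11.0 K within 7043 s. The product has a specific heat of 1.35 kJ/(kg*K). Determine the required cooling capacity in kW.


Q = m * cp * dT / t
Q = 3146 * 1.35 * 11.0 / 7043
Q = 6.633 kW

6.633


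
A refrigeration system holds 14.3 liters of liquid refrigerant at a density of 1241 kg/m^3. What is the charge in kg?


Charge = V * rho / 1000
Charge = 14.3 * 1241 / 1000
Charge = 17.75 kg

17.75


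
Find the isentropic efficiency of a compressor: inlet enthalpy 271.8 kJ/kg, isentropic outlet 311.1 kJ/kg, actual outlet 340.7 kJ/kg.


dh_ideal = 311.1 - 271.8 = 39.3 kJ/kg
dh_actual = 340.7 - 271.8 = 68.9 kJ/kg
eta_s = dh_ideal / dh_actual = 39.3 / 68.9
eta_s = 0.5704

0.5704


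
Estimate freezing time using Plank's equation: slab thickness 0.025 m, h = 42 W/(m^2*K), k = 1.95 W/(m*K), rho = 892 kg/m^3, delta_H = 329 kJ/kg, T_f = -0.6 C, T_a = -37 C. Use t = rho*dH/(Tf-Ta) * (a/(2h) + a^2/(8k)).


dT = -0.6 - (-37) = 36.4 K
term1 = a/(2h) = 0.025/(2*42) = 0.0002976190476
term2 = a^2/(8k) = 0.025^2/(8*1.95) = 0.00004006410256
t = rho*dH*1000/dT * (term1 + term2)
t = 892*329*1000/36.4 * (0.0002976190476 + 0.00004006410256)
t = 2723 s

2723


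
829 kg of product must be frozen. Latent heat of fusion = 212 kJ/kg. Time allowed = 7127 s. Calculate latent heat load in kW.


Q_lat = m * h_fg / t
Q_lat = 829 * 212 / 7127
Q_lat = 24.66 kW

24.66


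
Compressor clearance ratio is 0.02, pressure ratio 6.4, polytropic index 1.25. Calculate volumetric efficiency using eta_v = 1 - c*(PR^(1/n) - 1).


PR^(1/n) = 6.4^(1/1.25) = 4.41513492
eta_v = 1 - 0.02 * (4.41513492 - 1)
eta_v = 0.9317

0.9317


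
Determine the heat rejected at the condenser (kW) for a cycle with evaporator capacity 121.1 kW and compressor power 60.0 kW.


Q_cond = Q_evap + W
Q_cond = 121.1 + 60.0
Q_cond = 181.1 kW

181.1


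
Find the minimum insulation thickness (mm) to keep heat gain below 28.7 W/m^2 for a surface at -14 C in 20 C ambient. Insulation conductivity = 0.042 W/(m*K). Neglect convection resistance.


dT = 20 - (-14) = 34 K
thickness = k * dT / q_max * 1000
thickness = 0.042 * 34 / 28.7 * 1000
thickness = 49.8 mm

49.8


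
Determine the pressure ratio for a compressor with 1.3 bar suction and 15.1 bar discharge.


PR = P_high / P_low
PR = 15.1 / 1.3
PR = 11.615

11.615


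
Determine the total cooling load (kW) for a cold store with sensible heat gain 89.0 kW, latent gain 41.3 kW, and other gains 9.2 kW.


Q_total = Q_s + Q_l + Q_misc
Q_total = 89.0 + 41.3 + 9.2
Q_total = 139.5 kW

139.5


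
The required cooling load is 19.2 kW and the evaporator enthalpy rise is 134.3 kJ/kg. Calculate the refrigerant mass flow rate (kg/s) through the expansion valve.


m_dot = Q / dh
m_dot = 19.2 / 134.3
m_dot = 0.143 kg/s

0.143


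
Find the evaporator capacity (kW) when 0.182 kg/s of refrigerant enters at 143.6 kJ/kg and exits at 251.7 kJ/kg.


dh = 251.7 - 143.6 = 108.1 kJ/kg
Q_evap = m_dot * dh = 0.182 * 108.1
Q_evap = 19.67 kW

19.67


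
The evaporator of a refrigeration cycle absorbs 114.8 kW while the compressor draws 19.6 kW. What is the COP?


COP = Q_evap / W
COP = 114.8 / 19.6
COP = 5.857

5.857


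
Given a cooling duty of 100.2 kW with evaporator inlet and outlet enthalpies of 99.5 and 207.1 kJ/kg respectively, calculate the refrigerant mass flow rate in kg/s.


dh = 207.1 - 99.5 = 107.6 kJ/kg
m_dot = Q / dh = 100.2 / 107.6 = 0.9312 kg/s

0.9312


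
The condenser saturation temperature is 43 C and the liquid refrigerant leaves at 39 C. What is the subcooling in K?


Subcooling = T_cond - T_liquid
Subcooling = 43 - 39
Subcooling = 4 K

4


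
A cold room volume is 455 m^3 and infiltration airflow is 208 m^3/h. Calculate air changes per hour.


ACH = flow / volume
ACH = 208 / 455
ACH = 0.457

0.457


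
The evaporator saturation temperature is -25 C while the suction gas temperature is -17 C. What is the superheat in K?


Superheat = T_suction - T_evap
Superheat = -17 - (-25)
Superheat = 8 K

8


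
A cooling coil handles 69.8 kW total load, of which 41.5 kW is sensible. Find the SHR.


SHR = Q_sensible / Q_total
SHR = 41.5 / 69.8
SHR = 0.595

0.595


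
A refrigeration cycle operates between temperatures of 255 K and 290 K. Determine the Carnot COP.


dT = 290 - 255 = 35 K
COP_carnot = T_cold / dT = 255 / 35
COP_carnot = 7.286

7.286


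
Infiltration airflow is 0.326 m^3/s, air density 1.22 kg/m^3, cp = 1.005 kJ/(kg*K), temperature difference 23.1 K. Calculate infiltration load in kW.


Q = V_dot * rho * cp * dT
Q = 0.326 * 1.22 * 1.005 * 23.1
Q = 9.233 kW

9.233


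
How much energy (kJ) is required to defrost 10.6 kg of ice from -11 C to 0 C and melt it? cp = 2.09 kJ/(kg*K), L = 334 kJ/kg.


Sensible heat = cp * dT = 2.09 * 11 = 22.99 kJ/kg
Total per kg = 22.99 + 334 = 356.99 kJ/kg
Q = m * total = 10.6 * 356.99
Q = 3784.1 kJ

3784.1


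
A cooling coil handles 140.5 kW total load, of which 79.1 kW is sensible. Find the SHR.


SHR = Q_sensible / Q_total
SHR = 79.1 / 140.5
SHR = 0.563

0.563


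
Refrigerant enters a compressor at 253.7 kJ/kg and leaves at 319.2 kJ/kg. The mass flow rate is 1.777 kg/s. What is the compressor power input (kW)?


dh = 319.2 - 253.7 = 65.5 kJ/kg
W = m_dot * dh = 1.777 * 65.5 = 116.39 kW

116.39


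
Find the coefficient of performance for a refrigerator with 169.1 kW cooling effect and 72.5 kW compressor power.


COP = Q_evap / W
COP = 169.1 / 72.5
COP = 2.332

2.332


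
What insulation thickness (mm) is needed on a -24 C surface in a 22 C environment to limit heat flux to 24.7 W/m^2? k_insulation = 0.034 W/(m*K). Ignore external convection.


dT = 22 - (-24) = 46 K
thickness = k * dT / q_max * 1000
thickness = 0.034 * 46 / 24.7 * 1000
thickness = 63.3 mm

63.3


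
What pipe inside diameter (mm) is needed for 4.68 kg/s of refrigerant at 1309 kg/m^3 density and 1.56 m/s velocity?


A = m_dot / (rho * v) = 4.68 / (1309 * 1.56) = 0.002291825821 m^2
d = sqrt(4*A/pi) * 1000
d = 54.0 mm

54.0


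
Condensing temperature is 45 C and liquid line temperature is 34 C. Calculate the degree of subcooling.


Subcooling = T_cond - T_liquid
Subcooling = 45 - 34
Subcooling = 11 K

11


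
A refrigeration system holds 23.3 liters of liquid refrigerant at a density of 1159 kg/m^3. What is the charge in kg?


Charge = V * rho / 1000
Charge = 23.3 * 1159 / 1000
Charge = 27.0 kg

27.0


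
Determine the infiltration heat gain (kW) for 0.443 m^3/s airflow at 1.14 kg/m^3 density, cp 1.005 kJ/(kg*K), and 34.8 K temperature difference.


Q = V_dot * rho * cp * dT
Q = 0.443 * 1.14 * 1.005 * 34.8
Q = 17.663 kW

17.663


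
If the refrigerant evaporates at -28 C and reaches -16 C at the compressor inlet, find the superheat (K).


Superheat = T_suction - T_evap
Superheat = -16 - (-28)
Superheat = 12 K

12


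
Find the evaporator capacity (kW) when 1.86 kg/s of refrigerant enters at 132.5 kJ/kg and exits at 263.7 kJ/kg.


dh = 263.7 - 132.5 = 131.2 kJ/kg
Q_evap = m_dot * dh = 1.86 * 131.2
Q_evap = 244.03 kW

244.03


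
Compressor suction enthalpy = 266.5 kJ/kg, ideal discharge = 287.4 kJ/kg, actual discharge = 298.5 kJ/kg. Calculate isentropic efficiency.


dh_ideal = 287.4 - 266.5 = 20.9 kJ/kg
dh_actual = 298.5 - 266.5 = 32.0 kJ/kg
eta_s = dh_ideal / dh_actual = 20.9 / 32.0
eta_s = 0.6531

0.6531


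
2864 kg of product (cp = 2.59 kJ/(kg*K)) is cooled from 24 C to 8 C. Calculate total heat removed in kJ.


dT = 24 - (8) = 16 K
Q = m * cp * dT = 2864 * 2.59 * 16
Q = 118684 kJ

118684


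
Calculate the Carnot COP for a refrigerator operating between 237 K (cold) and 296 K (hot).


dT = 296 - 237 = 59 K
COP_carnot = T_cold / dT = 237 / 59
COP_carnot = 4.017

4.017


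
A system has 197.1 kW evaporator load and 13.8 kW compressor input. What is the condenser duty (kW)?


Q_cond = Q_evap + W
Q_cond = 197.1 + 13.8
Q_cond = 210.9 kW

210.9


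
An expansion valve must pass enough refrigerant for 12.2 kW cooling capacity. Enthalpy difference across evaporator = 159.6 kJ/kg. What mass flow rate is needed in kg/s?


m_dot = Q / dh
m_dot = 12.2 / 159.6
m_dot = 0.0764 kg/s

0.0764


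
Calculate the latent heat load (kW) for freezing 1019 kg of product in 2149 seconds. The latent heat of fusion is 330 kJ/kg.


Q_lat = m * h_fg / t
Q_lat = 1019 * 330 / 2149
Q_lat = 156.48 kW

156.48


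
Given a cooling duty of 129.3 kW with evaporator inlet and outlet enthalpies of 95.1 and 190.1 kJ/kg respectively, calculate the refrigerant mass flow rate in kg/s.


dh = 190.1 - 95.1 = 95.0 kJ/kg
m_dot = Q / dh = 129.3 / 95.0 = 1.3611 kg/s

1.3611


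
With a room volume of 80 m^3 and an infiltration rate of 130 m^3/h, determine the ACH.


ACH = flow / volume
ACH = 130 / 80
ACH = 1.625

1.625


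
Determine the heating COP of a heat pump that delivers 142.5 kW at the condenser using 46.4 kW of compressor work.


COP_hp = Q_cond / W
COP_hp = 142.5 / 46.4
COP_hp = 3.071

3.071


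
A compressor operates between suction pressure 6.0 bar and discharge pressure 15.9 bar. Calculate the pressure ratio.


PR = P_high / P_low
PR = 15.9 / 6.0
PR = 2.65

2.65


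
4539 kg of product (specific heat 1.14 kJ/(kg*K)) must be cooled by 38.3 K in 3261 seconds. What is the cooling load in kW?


Q = m * cp * dT / t
Q = 4539 * 1.14 * 38.3 / 3261
Q = 60.773 kW

60.773


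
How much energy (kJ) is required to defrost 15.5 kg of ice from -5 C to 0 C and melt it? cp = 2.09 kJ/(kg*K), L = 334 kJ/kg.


Sensible heat = cp * dT = 2.09 * 5 = 10.45 kJ/kg
Total per kg = 10.45 + 334 = 344.45 kJ/kg
Q = m * total = 15.5 * 344.45
Q = 5339.0 kJ

5339.0


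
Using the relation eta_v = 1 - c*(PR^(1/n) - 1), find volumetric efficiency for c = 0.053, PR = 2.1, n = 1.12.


PR^(1/n) = 2.1^(1/1.12) = 1.93952686
eta_v = 1 - 0.053 * (1.93952686 - 1)
eta_v = 0.9502

0.9502


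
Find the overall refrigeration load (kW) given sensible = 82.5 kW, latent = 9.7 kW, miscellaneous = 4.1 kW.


Q_total = Q_s + Q_l + Q_misc
Q_total = 82.5 + 9.7 + 4.1
Q_total = 96.3 kW

96.3


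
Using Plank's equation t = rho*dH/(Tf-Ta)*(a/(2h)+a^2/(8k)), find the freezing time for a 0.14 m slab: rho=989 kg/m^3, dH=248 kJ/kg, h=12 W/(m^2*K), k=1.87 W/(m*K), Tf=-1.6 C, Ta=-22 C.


dT = -1.6 - (-22) = 20.4 K
term1 = a/(2h) = 0.14/(2*12) = 0.005833333333
term2 = a^2/(8k) = 0.14^2/(8*1.87) = 0.001310160428
t = rho*dH*1000/dT * (term1 + term2)
t = 989*248*1000/20.4 * (0.005833333333 + 0.001310160428)
t = 85887 s

85887


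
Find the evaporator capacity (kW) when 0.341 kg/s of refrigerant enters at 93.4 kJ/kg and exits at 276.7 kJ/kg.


dh = 276.7 - 93.4 = 183.3 kJ/kg
Q_evap = m_dot * dh = 0.341 * 183.3
Q_evap = 62.51 kW

62.51


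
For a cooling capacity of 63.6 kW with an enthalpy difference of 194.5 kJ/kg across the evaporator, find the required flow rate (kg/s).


m_dot = Q / dh
m_dot = 63.6 / 194.5
m_dot = 0.327 kg/s

0.327


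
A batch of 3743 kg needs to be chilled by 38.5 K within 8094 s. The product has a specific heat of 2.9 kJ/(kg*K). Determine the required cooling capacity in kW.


Q = m * cp * dT / t
Q = 3743 * 2.9 * 38.5 / 8094
Q = 51.632 kW

51.632


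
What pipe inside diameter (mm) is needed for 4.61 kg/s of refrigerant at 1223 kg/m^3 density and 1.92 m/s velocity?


A = m_dot / (rho * v) = 4.61 / (1223 * 1.92) = 0.001963239302 m^2
d = sqrt(4*A/pi) * 1000
d = 50.0 mm

50.0


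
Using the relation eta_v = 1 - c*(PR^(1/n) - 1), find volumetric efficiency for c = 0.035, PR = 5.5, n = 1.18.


PR^(1/n) = 5.5^(1/1.18) = 4.2405873
eta_v = 1 - 0.035 * (4.2405873 - 1)
eta_v = 0.8866

0.8866


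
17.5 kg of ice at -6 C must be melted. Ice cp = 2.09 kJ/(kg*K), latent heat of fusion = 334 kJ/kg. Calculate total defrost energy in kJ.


Sensible heat = cp * dT = 2.09 * 6 = 12.54 kJ/kg
Total per kg = 12.54 + 334 = 346.54 kJ/kg
Q = m * total = 17.5 * 346.54
Q = 6064.5 kJ

6064.5


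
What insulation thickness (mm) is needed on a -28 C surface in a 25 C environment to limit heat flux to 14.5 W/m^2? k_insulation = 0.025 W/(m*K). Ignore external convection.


dT = 25 - (-28) = 53 K
thickness = k * dT / q_max * 1000
thickness = 0.025 * 53 / 14.5 * 1000
thickness = 91.4 mm

91.4


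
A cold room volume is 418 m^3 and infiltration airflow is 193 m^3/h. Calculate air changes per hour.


ACH = flow / volume
ACH = 193 / 418
ACH = 0.462

0.462


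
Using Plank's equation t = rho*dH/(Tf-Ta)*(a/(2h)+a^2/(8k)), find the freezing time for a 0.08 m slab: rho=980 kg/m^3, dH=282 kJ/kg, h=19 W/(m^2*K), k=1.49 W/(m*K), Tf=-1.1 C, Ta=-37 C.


dT = -1.1 - (-37) = 35.9 K
term1 = a/(2h) = 0.08/(2*19) = 0.002105263158
term2 = a^2/(8k) = 0.08^2/(8*1.49) = 0.0005369127517
t = rho*dH*1000/dT * (term1 + term2)
t = 980*282*1000/35.9 * (0.002105263158 + 0.0005369127517)
t = 20340 s

20340


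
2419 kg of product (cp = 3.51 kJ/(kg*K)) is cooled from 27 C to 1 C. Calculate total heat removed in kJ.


dT = 27 - (1) = 26 K
Q = m * cp * dT = 2419 * 3.51 * 26
Q = 220758 kJ

220758


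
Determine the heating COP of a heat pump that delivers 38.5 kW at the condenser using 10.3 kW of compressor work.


COP_hp = Q_cond / W
COP_hp = 38.5 / 10.3
COP_hp = 3.738

3.738


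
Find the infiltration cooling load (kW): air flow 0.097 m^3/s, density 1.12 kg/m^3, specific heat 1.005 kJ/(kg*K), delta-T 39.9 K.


Q = V_dot * rho * cp * dT
Q = 0.097 * 1.12 * 1.005 * 39.9
Q = 4.356 kW

4.356


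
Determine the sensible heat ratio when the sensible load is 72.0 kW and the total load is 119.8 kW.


SHR = Q_sensible / Q_total
SHR = 72.0 / 119.8
SHR = 0.601

0.601


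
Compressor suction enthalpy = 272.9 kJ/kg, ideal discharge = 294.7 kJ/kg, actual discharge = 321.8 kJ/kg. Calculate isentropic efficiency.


dh_ideal = 294.7 - 272.9 = 21.8 kJ/kg
dh_actual = 321.8 - 272.9 = 48.9 kJ/kg
eta_s = dh_ideal / dh_actual = 21.8 / 48.9
eta_s = 0.4458

0.4458


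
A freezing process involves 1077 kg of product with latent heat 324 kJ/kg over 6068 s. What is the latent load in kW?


Q_lat = m * h_fg / t
Q_lat = 1077 * 324 / 6068
Q_lat = 57.51 kW

57.51


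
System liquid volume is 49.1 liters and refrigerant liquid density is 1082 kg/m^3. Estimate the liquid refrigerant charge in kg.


Charge = V * rho / 1000
Charge = 49.1 * 1082 / 1000
Charge = 53.13 kg

53.13


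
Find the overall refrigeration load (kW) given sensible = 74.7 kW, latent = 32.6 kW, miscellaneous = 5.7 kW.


Q_total = Q_s + Q_l + Q_misc
Q_total = 74.7 + 32.6 + 5.7
Q_total = 113.0 kW

113.0


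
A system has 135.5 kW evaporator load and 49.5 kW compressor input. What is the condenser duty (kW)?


Q_cond = Q_evap + W
Q_cond = 135.5 + 49.5
Q_cond = 185.0 kW

185.0


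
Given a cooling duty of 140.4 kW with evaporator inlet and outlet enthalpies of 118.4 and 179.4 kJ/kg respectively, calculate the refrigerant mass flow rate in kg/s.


dh = 179.4 - 118.4 = 61.0 kJ/kg
m_dot = Q / dh = 140.4 / 61.0 = 2.3016 kg/s

2.3016


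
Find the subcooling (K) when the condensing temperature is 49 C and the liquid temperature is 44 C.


Subcooling = T_cond - T_liquid
Subcooling = 49 - 44
Subcooling = 5 K

5


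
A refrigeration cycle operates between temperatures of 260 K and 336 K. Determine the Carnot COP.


dT = 336 - 260 = 76 K
COP_carnot = T_cold / dT = 260 / 76
COP_carnot = 3.421

3.421


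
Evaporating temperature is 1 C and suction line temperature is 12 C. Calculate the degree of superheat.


Superheat = T_suction - T_evap
Superheat = 12 - (1)
Superheat = 11 K

11


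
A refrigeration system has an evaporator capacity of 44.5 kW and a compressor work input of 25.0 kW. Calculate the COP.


COP = Q_evap / W
COP = 44.5 / 25.0
COP = 1.78

1.78


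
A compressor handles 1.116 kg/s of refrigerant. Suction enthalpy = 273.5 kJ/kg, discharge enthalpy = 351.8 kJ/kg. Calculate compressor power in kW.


dh = 351.8 - 273.5 = 78.3 kJ/kg
W = m_dot * dh = 1.116 * 78.3 = 87.38 kW

87.38


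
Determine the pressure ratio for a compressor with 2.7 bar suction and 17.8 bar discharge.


PR = P_high / P_low
PR = 17.8 / 2.7
PR = 6.593

6.593


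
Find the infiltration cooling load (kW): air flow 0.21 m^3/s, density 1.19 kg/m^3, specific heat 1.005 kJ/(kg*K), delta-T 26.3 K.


Q = V_dot * rho * cp * dT
Q = 0.21 * 1.19 * 1.005 * 26.3
Q = 6.605 kW

6.605


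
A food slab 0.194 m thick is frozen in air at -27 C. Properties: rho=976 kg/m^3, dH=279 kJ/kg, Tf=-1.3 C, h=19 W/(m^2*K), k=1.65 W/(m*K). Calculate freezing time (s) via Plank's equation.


dT = -1.3 - (-27) = 25.7 K
term1 = a/(2h) = 0.194/(2*19) = 0.005105263158
term2 = a^2/(8k) = 0.194^2/(8*1.65) = 0.002851212121
t = rho*dH*1000/dT * (term1 + term2)
t = 976*279*1000/25.7 * (0.005105263158 + 0.002851212121)
t = 84303 s

84303


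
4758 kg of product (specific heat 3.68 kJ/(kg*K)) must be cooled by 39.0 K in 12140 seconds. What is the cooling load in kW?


Q = m * cp * dT / t
Q = 4758 * 3.68 * 39.0 / 12140
Q = 56.249 kW

56.249


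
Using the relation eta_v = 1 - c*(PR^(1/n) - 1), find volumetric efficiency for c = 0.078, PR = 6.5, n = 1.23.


PR^(1/n) = 6.5^(1/1.23) = 4.58041858
eta_v = 1 - 0.078 * (4.58041858 - 1)
eta_v = 0.7207

0.7207


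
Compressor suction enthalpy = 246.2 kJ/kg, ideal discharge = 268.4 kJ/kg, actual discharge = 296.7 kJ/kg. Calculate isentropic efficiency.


dh_ideal = 268.4 - 246.2 = 22.2 kJ/kg
dh_actual = 296.7 - 246.2 = 50.5 kJ/kg
eta_s = dh_ideal / dh_actual = 22.2 / 50.5
eta_s = 0.4396

0.4396


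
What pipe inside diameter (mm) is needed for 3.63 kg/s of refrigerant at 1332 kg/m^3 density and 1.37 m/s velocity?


A = m_dot / (rho * v) = 3.63 / (1332 * 1.37) = 0.001989215493 m^2
d = sqrt(4*A/pi) * 1000
d = 50.3 mm

50.3


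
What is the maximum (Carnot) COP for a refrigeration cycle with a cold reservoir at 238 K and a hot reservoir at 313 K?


dT = 313 - 238 = 75 K
COP_carnot = T_cold / dT = 238 / 75
COP_carnot = 3.173

3.173


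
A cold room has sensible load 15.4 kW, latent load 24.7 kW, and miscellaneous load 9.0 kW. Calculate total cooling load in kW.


Q_total = Q_s + Q_l + Q_misc
Q_total = 15.4 + 24.7 + 9.0
Q_total = 49.1 kW

49.1


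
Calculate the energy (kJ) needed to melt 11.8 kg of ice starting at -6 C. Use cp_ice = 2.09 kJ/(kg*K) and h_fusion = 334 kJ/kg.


Sensible heat = cp * dT = 2.09 * 6 = 12.54 kJ/kg
Total per kg = 12.54 + 334 = 346.54 kJ/kg
Q = m * total = 11.8 * 346.54
Q = 4089.2 kJ

4089.2


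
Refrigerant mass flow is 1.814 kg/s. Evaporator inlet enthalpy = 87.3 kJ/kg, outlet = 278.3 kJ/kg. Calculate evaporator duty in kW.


dh = 278.3 - 87.3 = 191.0 kJ/kg
Q_evap = m_dot * dh = 1.814 * 191.0
Q_evap = 346.47 kW

346.47


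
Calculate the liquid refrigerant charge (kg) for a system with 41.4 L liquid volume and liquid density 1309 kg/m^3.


Charge = V * rho / 1000
Charge = 41.4 * 1309 / 1000
Charge = 54.19 kg

54.19


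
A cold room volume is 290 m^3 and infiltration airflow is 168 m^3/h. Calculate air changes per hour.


ACH = flow / volume
ACH = 168 / 290
ACH = 0.579

0.579


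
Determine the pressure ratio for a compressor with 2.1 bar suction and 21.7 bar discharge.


PR = P_high / P_low
PR = 21.7 / 2.1
PR = 10.333

10.333


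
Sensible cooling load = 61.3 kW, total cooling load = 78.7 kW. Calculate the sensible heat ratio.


SHR = Q_sensible / Q_total
SHR = 61.3 / 78.7
SHR = 0.779

0.779


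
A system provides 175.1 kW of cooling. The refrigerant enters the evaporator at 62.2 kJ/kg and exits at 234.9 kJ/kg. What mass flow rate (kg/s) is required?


dh = 234.9 - 62.2 = 172.7 kJ/kg
m_dot = Q / dh = 175.1 / 172.7 = 1.0139 kg/s

1.0139


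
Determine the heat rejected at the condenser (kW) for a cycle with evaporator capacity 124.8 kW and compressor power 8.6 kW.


Q_cond = Q_evap + W
Q_cond = 124.8 + 8.6
Q_cond = 133.4 kW

133.4


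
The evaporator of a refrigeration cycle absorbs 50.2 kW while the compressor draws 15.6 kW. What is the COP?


COP = Q_evap / W
COP = 50.2 / 15.6
COP = 3.218

3.218


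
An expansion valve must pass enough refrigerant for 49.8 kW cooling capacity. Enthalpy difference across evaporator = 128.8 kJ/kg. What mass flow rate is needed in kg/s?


m_dot = Q / dh
m_dot = 49.8 / 128.8
m_dot = 0.3866 kg/s

0.3866


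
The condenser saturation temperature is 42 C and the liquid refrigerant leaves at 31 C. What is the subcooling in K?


Subcooling = T_cond - T_liquid
Subcooling = 42 - 31
Subcooling = 11 K

11


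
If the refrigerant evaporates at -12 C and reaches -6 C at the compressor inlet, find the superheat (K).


Superheat = T_suction - T_evap
Superheat = -6 - (-12)
Superheat = 6 K

6


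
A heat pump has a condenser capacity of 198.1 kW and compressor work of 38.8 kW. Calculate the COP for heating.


COP_hp = Q_cond / W
COP_hp = 198.1 / 38.8
COP_hp = 5.106

5.106


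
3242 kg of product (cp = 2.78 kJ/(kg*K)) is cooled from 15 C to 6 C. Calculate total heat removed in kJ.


dT = 15 - (6) = 9 K
Q = m * cp * dT = 3242 * 2.78 * 9
Q = 81115 kJ

81115


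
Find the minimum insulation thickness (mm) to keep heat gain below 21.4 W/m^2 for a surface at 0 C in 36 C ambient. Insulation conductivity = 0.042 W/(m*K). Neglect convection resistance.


dT = 36 - (0) = 36 K
thickness = k * dT / q_max * 1000
thickness = 0.042 * 36 / 21.4 * 1000
thickness = 70.7 mm

70.7


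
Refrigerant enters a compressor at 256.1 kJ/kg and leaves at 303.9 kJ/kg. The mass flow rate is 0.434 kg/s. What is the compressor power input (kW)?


dh = 303.9 - 256.1 = 47.8 kJ/kg
W = m_dot * dh = 0.434 * 47.8 = 20.75 kW

20.75


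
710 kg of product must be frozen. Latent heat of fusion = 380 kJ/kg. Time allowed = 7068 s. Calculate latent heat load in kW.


Q_lat = m * h_fg / t
Q_lat = 710 * 380 / 7068
Q_lat = 38.17 kW

38.17


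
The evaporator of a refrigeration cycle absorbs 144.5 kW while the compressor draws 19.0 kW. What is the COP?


COP = Q_evap / W
COP = 144.5 / 19.0
COP = 7.605

7.605


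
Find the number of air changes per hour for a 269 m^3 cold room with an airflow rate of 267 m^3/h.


ACH = flow / volume
ACH = 267 / 269
ACH = 0.993

0.993


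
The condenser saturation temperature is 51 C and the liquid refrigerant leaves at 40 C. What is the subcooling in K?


Subcooling = T_cond - T_liquid
Subcooling = 51 - 40
Subcooling = 11 K

11


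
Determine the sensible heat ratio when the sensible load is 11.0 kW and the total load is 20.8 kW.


SHR = Q_sensible / Q_total
SHR = 11.0 / 20.8
SHR = 0.529

0.529


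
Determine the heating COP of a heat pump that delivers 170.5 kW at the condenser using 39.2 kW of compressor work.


COP_hp = Q_cond / W
COP_hp = 170.5 / 39.2
COP_hp = 4.349

4.349


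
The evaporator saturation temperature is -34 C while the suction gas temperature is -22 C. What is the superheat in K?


Superheat = T_suction - T_evap
Superheat = -22 - (-34)
Superheat = 12 K

12


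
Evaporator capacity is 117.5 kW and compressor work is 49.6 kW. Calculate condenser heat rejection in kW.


Q_cond = Q_evap + W
Q_cond = 117.5 + 49.6
Q_cond = 167.1 kW

167.1


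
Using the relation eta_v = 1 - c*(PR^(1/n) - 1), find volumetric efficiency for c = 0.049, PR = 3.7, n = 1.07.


PR^(1/n) = 3.7^(1/1.07) = 3.39648459
eta_v = 1 - 0.049 * (3.39648459 - 1)
eta_v = 0.8826

0.8826


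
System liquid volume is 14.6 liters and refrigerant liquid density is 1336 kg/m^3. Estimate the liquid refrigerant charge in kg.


Charge = V * rho / 1000
Charge = 14.6 * 1336 / 1000
Charge = 19.51 kg

19.51


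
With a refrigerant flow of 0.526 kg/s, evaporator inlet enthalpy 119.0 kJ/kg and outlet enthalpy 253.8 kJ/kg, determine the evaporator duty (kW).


dh = 253.8 - 119.0 = 134.8 kJ/kg
Q_evap = m_dot * dh = 0.526 * 134.8
Q_evap = 70.9 kW

70.9


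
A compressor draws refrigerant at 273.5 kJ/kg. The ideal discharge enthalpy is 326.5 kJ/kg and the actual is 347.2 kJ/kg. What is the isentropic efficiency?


dh_ideal = 326.5 - 273.5 = 53.0 kJ/kg
dh_actual = 347.2 - 273.5 = 73.7 kJ/kg
eta_s = dh_ideal / dh_actual = 53.0 / 73.7
eta_s = 0.7191

0.7191


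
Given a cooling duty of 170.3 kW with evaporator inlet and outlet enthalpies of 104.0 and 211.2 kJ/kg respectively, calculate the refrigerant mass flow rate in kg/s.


dh = 211.2 - 104.0 = 107.2 kJ/kg
m_dot = Q / dh = 170.3 / 107.2 = 1.5886 kg/s

1.5886


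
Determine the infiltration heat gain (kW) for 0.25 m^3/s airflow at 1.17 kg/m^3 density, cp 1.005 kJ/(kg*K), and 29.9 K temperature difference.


Q = V_dot * rho * cp * dT
Q = 0.25 * 1.17 * 1.005 * 29.9
Q = 8.789 kW

8.789


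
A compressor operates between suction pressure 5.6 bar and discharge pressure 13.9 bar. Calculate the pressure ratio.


PR = P_high / P_low
PR = 13.9 / 5.6
PR = 2.482

2.482


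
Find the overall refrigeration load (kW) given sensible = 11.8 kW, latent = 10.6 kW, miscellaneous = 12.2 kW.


Q_total = Q_s + Q_l + Q_misc
Q_total = 11.8 + 10.6 + 12.2
Q_total = 34.6 kW

34.6


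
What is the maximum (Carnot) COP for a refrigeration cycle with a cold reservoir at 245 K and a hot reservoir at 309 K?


dT = 309 - 245 = 64 K
COP_carnot = T_cold / dT = 245 / 64
COP_carnot = 3.828

3.828


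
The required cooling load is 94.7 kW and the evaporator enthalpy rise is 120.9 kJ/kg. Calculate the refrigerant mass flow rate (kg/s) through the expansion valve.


m_dot = Q / dh
m_dot = 94.7 / 120.9
m_dot = 0.7833 kg/s

0.7833


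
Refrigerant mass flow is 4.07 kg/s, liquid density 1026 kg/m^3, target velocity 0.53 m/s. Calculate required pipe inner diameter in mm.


A = m_dot / (rho * v) = 4.07 / (1026 * 0.53) = 0.007484644525 m^2
d = sqrt(4*A/pi) * 1000
d = 97.6 mm

97.6


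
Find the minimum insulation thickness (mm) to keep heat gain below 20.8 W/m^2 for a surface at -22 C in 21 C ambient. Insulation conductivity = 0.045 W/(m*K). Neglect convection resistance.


dT = 21 - (-22) = 43 K
thickness = k * dT / q_max * 1000
thickness = 0.045 * 43 / 20.8 * 1000
thickness = 93.0 mm

93.0


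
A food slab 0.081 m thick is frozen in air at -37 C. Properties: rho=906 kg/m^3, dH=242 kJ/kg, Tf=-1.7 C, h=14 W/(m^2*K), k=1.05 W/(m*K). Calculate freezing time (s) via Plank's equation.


dT = -1.7 - (-37) = 35.3 K
term1 = a/(2h) = 0.081/(2*14) = 0.002892857143
term2 = a^2/(8k) = 0.081^2/(8*1.05) = 0.0007810714286
t = rho*dH*1000/dT * (term1 + term2)
t = 906*242*1000/35.3 * (0.002892857143 + 0.0007810714286)
t = 22819 s

22819


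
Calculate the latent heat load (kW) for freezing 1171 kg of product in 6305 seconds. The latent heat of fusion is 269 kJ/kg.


Q_lat = m * h_fg / t
Q_lat = 1171 * 269 / 6305
Q_lat = 49.96 kW

49.96


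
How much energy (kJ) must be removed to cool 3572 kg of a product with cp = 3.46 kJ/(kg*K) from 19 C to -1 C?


dT = 19 - (-1) = 20 K
Q = m * cp * dT = 3572 * 3.46 * 20
Q = 247182 kJ

247182


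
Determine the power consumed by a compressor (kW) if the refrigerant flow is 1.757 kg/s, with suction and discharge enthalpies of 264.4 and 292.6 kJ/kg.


dh = 292.6 - 264.4 = 28.2 kJ/kg
W = m_dot * dh = 1.757 * 28.2 = 49.55 kW

49.55


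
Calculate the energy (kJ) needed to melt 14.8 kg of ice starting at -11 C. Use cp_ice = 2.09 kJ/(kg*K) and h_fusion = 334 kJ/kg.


Sensible heat = cp * dT = 2.09 * 11 = 22.99 kJ/kg
Total per kg = 22.99 + 334 = 356.99 kJ/kg
Q = m * total = 14.8 * 356.99
Q = 5283.5 kJ

5283.5


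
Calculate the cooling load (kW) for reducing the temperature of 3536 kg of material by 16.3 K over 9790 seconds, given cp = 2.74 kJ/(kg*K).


Q = m * cp * dT / t
Q = 3536 * 2.74 * 16.3 / 9790
Q = 16.131 kW

16.131


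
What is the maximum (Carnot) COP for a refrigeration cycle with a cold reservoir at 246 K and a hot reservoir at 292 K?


dT = 292 - 246 = 46 K
COP_carnot = T_cold / dT = 246 / 46
COP_carnot = 5.348

5.348


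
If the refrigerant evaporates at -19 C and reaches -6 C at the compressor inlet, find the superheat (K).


Superheat = T_suction - T_evap
Superheat = -6 - (-19)
Superheat = 13 K

13


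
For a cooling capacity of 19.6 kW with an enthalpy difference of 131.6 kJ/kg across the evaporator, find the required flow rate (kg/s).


m_dot = Q / dh
m_dot = 19.6 / 131.6
m_dot = 0.1489 kg/s

0.1489


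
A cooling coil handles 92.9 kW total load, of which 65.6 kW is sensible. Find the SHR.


SHR = Q_sensible / Q_total
SHR = 65.6 / 92.9
SHR = 0.706

0.706


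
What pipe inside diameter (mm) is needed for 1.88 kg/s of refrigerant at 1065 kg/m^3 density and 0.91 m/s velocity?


A = m_dot / (rho * v) = 1.88 / (1065 * 0.91) = 0.001939844193 m^2
d = sqrt(4*A/pi) * 1000
d = 49.7 mm

49.7


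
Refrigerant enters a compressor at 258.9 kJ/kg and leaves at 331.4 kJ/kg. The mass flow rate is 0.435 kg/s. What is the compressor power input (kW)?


dh = 331.4 - 258.9 = 72.5 kJ/kg
W = m_dot * dh = 0.435 * 72.5 = 31.54 kW

31.54


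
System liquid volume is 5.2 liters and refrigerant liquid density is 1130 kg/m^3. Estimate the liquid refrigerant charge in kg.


Charge = V * rho / 1000
Charge = 5.2 * 1130 / 1000
Charge = 5.88 kg

5.88


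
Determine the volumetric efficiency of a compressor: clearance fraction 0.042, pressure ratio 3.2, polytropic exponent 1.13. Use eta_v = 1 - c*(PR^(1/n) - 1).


PR^(1/n) = 3.2^(1/1.13) = 2.79920934
eta_v = 1 - 0.042 * (2.79920934 - 1)
eta_v = 0.9244

0.9244


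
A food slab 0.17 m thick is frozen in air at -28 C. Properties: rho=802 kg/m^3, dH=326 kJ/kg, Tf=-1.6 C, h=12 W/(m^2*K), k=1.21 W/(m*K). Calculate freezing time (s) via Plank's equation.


dT = -1.6 - (-28) = 26.4 K
term1 = a/(2h) = 0.17/(2*12) = 0.007083333333
term2 = a^2/(8k) = 0.17^2/(8*1.21) = 0.00298553719
t = rho*dH*1000/dT * (term1 + term2)
t = 802*326*1000/26.4 * (0.007083333333 + 0.00298553719)
t = 99717 s

99717


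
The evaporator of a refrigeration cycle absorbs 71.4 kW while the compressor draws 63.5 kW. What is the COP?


COP = Q_evap / W
COP = 71.4 / 63.5
COP = 1.124

1.124


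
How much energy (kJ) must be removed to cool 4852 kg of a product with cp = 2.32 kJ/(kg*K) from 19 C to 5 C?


dT = 19 - (5) = 14 K
Q = m * cp * dT = 4852 * 2.32 * 14
Q = 157593 kJ

157593


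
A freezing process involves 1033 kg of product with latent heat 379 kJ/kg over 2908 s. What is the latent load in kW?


Q_lat = m * h_fg / t
Q_lat = 1033 * 379 / 2908
Q_lat = 134.63 kW

134.63


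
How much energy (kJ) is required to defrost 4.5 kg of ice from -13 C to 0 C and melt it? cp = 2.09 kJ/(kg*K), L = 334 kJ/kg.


Sensible heat = cp * dT = 2.09 * 13 = 27.17 kJ/kg
Total per kg = 27.17 + 334 = 361.17 kJ/kg
Q = m * total = 4.5 * 361.17
Q = 1625.3 kJ

1625.3


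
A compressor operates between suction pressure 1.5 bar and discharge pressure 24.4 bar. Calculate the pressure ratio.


PR = P_high / P_low
PR = 24.4 / 1.5
PR = 16.267

16.267


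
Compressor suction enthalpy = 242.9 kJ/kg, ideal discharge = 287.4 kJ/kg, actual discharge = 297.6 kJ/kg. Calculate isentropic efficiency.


dh_ideal = 287.4 - 242.9 = 44.5 kJ/kg
dh_actual = 297.6 - 242.9 = 54.7 kJ/kg
eta_s = dh_ideal / dh_actual = 44.5 / 54.7
eta_s = 0.8135

0.8135


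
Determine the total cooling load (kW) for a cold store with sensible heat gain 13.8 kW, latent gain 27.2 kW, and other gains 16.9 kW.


Q_total = Q_s + Q_l + Q_misc
Q_total = 13.8 + 27.2 + 16.9
Q_total = 57.9 kW

57.9


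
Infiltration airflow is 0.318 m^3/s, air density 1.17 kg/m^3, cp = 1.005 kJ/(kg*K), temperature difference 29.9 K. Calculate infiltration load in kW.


Q = V_dot * rho * cp * dT
Q = 0.318 * 1.17 * 1.005 * 29.9
Q = 11.18 kW

11.18


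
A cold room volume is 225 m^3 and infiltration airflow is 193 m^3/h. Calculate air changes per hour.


ACH = flow / volume
ACH = 193 / 225
ACH = 0.858

0.858


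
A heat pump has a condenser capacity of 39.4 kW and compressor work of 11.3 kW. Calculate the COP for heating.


COP_hp = Q_cond / W
COP_hp = 39.4 / 11.3
COP_hp = 3.487

3.487


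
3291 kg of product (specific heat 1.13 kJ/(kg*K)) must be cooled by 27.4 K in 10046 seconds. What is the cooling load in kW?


Q = m * cp * dT / t
Q = 3291 * 1.13 * 27.4 / 10046
Q = 10.143 kW

10.143


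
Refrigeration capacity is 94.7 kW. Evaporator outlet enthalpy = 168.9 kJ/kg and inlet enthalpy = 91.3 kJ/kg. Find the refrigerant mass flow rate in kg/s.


dh = 168.9 - 91.3 = 77.6 kJ/kg
m_dot = Q / dh = 94.7 / 77.6 = 1.2204 kg/s

1.2204


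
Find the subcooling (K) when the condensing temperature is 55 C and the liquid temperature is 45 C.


Subcooling = T_cond - T_liquid
Subcooling = 55 - 45
Subcooling = 10 K

10


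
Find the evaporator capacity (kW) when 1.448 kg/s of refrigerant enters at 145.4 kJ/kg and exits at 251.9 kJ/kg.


dh = 251.9 - 145.4 = 106.5 kJ/kg
Q_evap = m_dot * dh = 1.448 * 106.5
Q_evap = 154.21 kW

154.21


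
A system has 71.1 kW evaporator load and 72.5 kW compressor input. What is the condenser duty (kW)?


Q_cond = Q_evap + W
Q_cond = 71.1 + 72.5
Q_cond = 143.6 kW

143.6


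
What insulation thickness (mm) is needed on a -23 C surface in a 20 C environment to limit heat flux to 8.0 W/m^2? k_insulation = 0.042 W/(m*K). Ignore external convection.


dT = 20 - (-23) = 43 K
thickness = k * dT / q_max * 1000
thickness = 0.042 * 43 / 8.0 * 1000
thickness = 225.8 mm

225.8


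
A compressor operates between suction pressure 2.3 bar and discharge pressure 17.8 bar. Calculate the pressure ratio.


PR = P_high / P_low
PR = 17.8 / 2.3
PR = 7.739

7.739


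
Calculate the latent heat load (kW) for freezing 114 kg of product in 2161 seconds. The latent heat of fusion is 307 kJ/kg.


Q_lat = m * h_fg / t
Q_lat = 114 * 307 / 2161
Q_lat = 16.2 kW

16.2


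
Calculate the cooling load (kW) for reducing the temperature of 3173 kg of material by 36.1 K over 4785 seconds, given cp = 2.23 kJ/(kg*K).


Q = m * cp * dT / t
Q = 3173 * 2.23 * 36.1 / 4785
Q = 53.383 kW

53.383


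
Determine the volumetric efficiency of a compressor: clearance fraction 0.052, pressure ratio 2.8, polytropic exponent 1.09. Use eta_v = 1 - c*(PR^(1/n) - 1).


PR^(1/n) = 2.8^(1/1.09) = 2.57179724
eta_v = 1 - 0.052 * (2.57179724 - 1)
eta_v = 0.9183

0.9183


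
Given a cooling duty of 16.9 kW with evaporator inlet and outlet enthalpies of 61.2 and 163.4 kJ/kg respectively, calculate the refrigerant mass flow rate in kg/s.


dh = 163.4 - 61.2 = 102.2 kJ/kg
m_dot = Q / dh = 16.9 / 102.2 = 0.1654 kg/s

0.1654


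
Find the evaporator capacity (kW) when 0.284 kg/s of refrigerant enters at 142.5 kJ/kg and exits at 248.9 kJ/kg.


dh = 248.9 - 142.5 = 106.4 kJ/kg
Q_evap = m_dot * dh = 0.284 * 106.4
Q_evap = 30.22 kW

30.22


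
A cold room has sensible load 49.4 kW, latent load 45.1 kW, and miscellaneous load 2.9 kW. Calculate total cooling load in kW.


Q_total = Q_s + Q_l + Q_misc
Q_total = 49.4 + 45.1 + 2.9
Q_total = 97.4 kW

97.4


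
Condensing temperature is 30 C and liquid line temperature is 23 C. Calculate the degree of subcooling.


Subcooling = T_cond - T_liquid
Subcooling = 30 - 23
Subcooling = 7 K

7
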